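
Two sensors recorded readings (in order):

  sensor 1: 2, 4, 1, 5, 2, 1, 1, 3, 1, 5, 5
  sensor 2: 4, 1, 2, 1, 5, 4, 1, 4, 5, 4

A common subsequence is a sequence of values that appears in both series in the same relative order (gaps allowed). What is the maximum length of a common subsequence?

6

Let dp[i][j] be the LCS length of the first i values of sensor 1 and the first j values of sensor 2. dp[i][j] = dp[i-1][j-1]+1 when the i-th and j-th values match, else max(dp[i-1][j], dp[i][j-1]).
    ·  4  1  2  1  5  4  1  4  5  4
 ·  0  0  0  0  0  0  0  0  0  0  0
 2  0  0  0  1  1  1  1  1  1  1  1
 4  0  1  1  1  1  1  2  2  2  2  2
 1  0  1  2  2  2  2  2  3  3  3  3
 5  0  1  2  2  2  3  3  3  3  4  4
 2  0  1  2  3  3  3  3  3  3  4  4
 1  0  1  2  3  4  4  4  4  4  4  4
 1  0  1  2  3  4  4  4  5  5  5  5
 3  0  1  2  3  4  4  4  5  5  5  5
 1  0  1  2  3  4  4  4  5  5  5  5
 5  0  1  2  3  4  5  5  5  5  6  6
 5  0  1  2  3  4  5  5  5  5  6  6
dp[11][10] = 6. One LCS (by backtracking along matches): 4, 1, 2, 1, 1, 5.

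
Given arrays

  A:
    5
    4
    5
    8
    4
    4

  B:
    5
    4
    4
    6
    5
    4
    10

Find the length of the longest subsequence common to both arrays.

4

Taking 5 at A[1]=B[1]; then 4 at A[2]=B[3]; then 5 at A[3]=B[5]; then 4 at A[5]=B[6] gives a common subsequence of length 4. The LCS DP gives dp[6][7] = 4, so this is optimal.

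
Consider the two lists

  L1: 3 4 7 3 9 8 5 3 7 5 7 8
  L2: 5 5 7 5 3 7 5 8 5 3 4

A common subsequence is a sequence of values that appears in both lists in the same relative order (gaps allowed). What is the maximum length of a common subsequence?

6

Pick 7 at L1[3]=L2[3], then 5 at L1[7]=L2[4], then 3 at L1[8]=L2[5], then 7 at L1[9]=L2[6], then 5 at L1[10]=L2[7], then 8 at L1[12]=L2[8]; all 6 values appear in both, in order. Since dp[12][11] = 6, nothing longer is possible.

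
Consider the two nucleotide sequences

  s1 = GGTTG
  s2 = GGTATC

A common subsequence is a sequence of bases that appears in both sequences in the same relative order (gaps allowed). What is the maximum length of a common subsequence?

4

Pick G [1,1]; then G [2,2]; then T [3,3]; then T [4,5]; all 4 bases appear in both, in order. dp[5][6] = 4 confirms this is the maximum.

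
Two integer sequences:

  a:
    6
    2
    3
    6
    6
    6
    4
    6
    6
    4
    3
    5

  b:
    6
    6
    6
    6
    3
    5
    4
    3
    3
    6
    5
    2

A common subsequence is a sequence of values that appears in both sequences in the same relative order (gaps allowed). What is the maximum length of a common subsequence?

7

Pick 6 at a[1]=b[1], then 6 at a[4]=b[2], then 6 at a[5]=b[3], then 6 at a[6]=b[4], then 4 at a[7]=b[7], then 6 at a[9]=b[10], then 5 at a[12]=b[11]; all 7 values appear in both, in order. dp[12][12] = 7 confirms this is the maximum.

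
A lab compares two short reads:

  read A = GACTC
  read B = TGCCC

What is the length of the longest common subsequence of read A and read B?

Let dp[i][j] be the LCS length of the first i bases of read A and the first j bases of read B. dp[i][j] = dp[i-1][j-1]+1 when the i-th and j-th bases match, else max(dp[i-1][j], dp[i][j-1]).
    ·  T  G  C  C  C
 ·  0  0  0  0  0  0
 G  0  0  1  1  1  1
 A  0  0  1  1  1  1
 C  0  0  1  2  2  2
 T  0  1  1  2  2  2
 C  0  1  1  2  3  3
dp[5][5] = 3. One LCS (by backtracking along matches): GCC.

3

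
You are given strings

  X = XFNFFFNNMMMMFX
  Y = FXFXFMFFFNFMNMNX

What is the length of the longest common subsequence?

One common subsequence of length 9: X [1,4], F [2,5], F [4,7], F [5,8], F [6,9], N [7,10], N [8,13], M [9,14], X [14,16]. Since dp[14][16] = 9, nothing longer is possible.

9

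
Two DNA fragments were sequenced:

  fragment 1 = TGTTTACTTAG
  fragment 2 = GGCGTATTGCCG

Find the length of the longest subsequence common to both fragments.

One common subsequence of length 6: G [2,4] → T [3,5] → T [4,7] → T [5,8] → C [7,11] → G [11,12]. dp[11][12] = 6 confirms this is the maximum.

6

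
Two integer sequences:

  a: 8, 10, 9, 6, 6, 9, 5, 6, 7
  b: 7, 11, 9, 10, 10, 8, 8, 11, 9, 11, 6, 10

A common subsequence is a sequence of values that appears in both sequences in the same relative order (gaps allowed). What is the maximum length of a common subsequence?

3

Match 8 (a #1, b #7); then 9 (a #3, b #9); then 6 (a #4, b #11) — 3 values in the same relative order in both. dp[9][12] = 3 confirms this is the maximum.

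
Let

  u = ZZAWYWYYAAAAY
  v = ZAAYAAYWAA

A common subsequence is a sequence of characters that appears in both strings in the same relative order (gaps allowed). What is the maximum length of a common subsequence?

7

Let dp[i][j] be the LCS length of the first i characters of u and the first j characters of v. dp[i][j] = dp[i-1][j-1]+1 when the i-th and j-th characters match, else max(dp[i-1][j], dp[i][j-1]).
    ·  Z  A  A  Y  A  A  Y  W  A  A
 ·  0  0  0  0  0  0  0  0  0  0  0
 Z  0  1  1  1  1  1  1  1  1  1  1
 Z  0  1  1  1  1  1  1  1  1  1  1
 A  0  1  2  2  2  2  2  2  2  2  2
 W  0  1  2  2  2  2  2  2  3  3  3
 Y  0  1  2  2  3  3  3  3  3  3  3
 W  0  1  2  2  3  3  3  3  4  4  4
 Y  0  1  2  2  3  3  3  4  4  4  4
 Y  0  1  2  2  3  3  3  4  4  4  4
 A  0  1  2  3  3  4  4  4  4  5  5
 A  0  1  2  3  3  4  5  5  5  5  6
 A  0  1  2  3  3  4  5  5  5  6  6
 A  0  1  2  3  3  4  5  5  5  6  7
 Y  0  1  2  3  4  4  5  6  6  6  7
dp[13][10] = 7. One LCS (by backtracking along matches): ZAYAAAA.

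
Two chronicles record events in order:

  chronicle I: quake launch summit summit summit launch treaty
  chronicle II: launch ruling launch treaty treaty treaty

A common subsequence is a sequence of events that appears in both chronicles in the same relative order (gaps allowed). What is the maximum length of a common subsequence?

Pick launch at chronicle I[2]=chronicle II[1] → launch at chronicle I[6]=chronicle II[3] → treaty at chronicle I[7]=chronicle II[6]; all 3 events appear in both, in order. Since dp[7][6] = 3, nothing longer is possible.

3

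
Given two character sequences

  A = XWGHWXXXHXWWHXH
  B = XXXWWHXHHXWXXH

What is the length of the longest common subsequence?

Pick X [1,3]; then W [2,5]; then H [4,6]; then X [6,7]; then H [9,9]; then X [10,10]; then W [11,11]; then X [14,13]; then H [15,14]; all 9 characters appear in both, in order. dp[15][14] = 9 confirms this is the maximum.

9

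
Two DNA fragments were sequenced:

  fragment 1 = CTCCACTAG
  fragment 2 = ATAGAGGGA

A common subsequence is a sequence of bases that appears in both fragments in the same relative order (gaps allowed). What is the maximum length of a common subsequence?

4

Let dp[i][j] be the LCS length of the first i bases of fragment 1 and the first j bases of fragment 2. dp[i][j] = dp[i-1][j-1]+1 when the i-th and j-th bases match, else max(dp[i-1][j], dp[i][j-1]).
    ·  A  T  A  G  A  G  G  G  A
 ·  0  0  0  0  0  0  0  0  0  0
 C  0  0  0  0  0  0  0  0  0  0
 T  0  0  1  1  1  1  1  1  1  1
 C  0  0  1  1  1  1  1  1  1  1
 C  0  0  1  1  1  1  1  1  1  1
 A  0  1  1  2  2  2  2  2  2  2
 C  0  1  1  2  2  2  2  2  2  2
 T  0  1  2  2  2  2  2  2  2  2
 A  0  1  2  3  3  3  3  3  3  3
 G  0  1  2  3  4  4  4  4  4  4
dp[9][9] = 4. One LCS (by backtracking along matches): TAAG.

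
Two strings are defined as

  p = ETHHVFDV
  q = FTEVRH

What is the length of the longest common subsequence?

2

Let dp[i][j] be the LCS length of the first i characters of p and the first j characters of q. dp[i][j] = dp[i-1][j-1]+1 when the i-th and j-th characters match, else max(dp[i-1][j], dp[i][j-1]).
    ·  F  T  E  V  R  H
 ·  0  0  0  0  0  0  0
 E  0  0  0  1  1  1  1
 T  0  0  1  1  1  1  1
 H  0  0  1  1  1  1  2
 H  0  0  1  1  1  1  2
 V  0  0  1  1  2  2  2
 F  0  1  1  1  2  2  2
 D  0  1  1  1  2  2  2
 V  0  1  1  1  2  2  2
dp[8][6] = 2. One LCS (by backtracking along matches): EH.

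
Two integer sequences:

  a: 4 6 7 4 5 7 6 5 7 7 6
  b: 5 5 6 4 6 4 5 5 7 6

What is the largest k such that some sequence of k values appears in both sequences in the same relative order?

Pick 4 (a #1, b #4) → 6 (a #2, b #5) → 4 (a #4, b #6) → 5 (a #5, b #7) → 5 (a #8, b #8) → 7 (a #10, b #9) → 6 (a #11, b #10); all 7 values appear in both, in order. dp[11][10] = 7 confirms this is the maximum.

7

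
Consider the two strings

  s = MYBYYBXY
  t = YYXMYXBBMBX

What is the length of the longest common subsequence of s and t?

Let dp[i][j] be the LCS length of the first i characters of s and the first j characters of t. dp[i][j] = dp[i-1][j-1]+1 when the i-th and j-th characters match, else max(dp[i-1][j], dp[i][j-1]).
    ·  Y  Y  X  M  Y  X  B  B  M  B  X
 ·  0  0  0  0  0  0  0  0  0  0  0  0
 M  0  0  0  0  1  1  1  1  1  1  1  1
 Y  0  1  1  1  1  2  2  2  2  2  2  2
 B  0  1  1  1  1  2  2  3  3  3  3  3
 Y  0  1  2  2  2  2  2  3  3  3  3  3
 Y  0  1  2  2  2  3  3  3  3  3  3  3
 B  0  1  2  2  2  3  3  4  4  4  4  4
 X  0  1  2  3  3  3  4  4  4  4  4  5
 Y  0  1  2  3  3  4  4  4  4  4  4  5
dp[8][11] = 5. One LCS (by backtracking along matches): MYBBX.

5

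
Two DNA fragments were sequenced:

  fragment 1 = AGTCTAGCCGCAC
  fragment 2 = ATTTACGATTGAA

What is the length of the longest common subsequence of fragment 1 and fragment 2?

One common subsequence of length 7: A at fragment 1[1]=fragment 2[1], T at fragment 1[3]=fragment 2[3], T at fragment 1[5]=fragment 2[4], A at fragment 1[6]=fragment 2[5], G at fragment 1[7]=fragment 2[7], G at fragment 1[10]=fragment 2[11], A at fragment 1[12]=fragment 2[13]. Since dp[13][13] = 7, nothing longer is possible.

7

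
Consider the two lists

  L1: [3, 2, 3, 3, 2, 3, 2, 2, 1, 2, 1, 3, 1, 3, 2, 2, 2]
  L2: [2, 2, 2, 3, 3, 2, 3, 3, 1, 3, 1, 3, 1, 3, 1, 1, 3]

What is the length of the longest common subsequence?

10

Match 3 [1,5], 2 [2,6], 3 [3,7], 3 [4,8], 3 [6,10], 1 [9,11], 1 [11,13], 3 [12,14], 1 [13,16], 3 [14,17] — 10 values in the same relative order in both, and the DP table's final entry dp[17][17] is also 10, so no common subsequence is longer.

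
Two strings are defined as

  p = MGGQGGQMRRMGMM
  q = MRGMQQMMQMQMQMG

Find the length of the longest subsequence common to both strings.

Pick M at p[1]=q[1], then G at p[2]=q[3], then Q at p[4]=q[5], then Q at p[7]=q[6], then M at p[8]=q[8], then M at p[11]=q[10], then M at p[13]=q[12], then M at p[14]=q[14]; all 8 characters appear in both, in order. The LCS DP gives dp[14][15] = 8, so this is optimal.

8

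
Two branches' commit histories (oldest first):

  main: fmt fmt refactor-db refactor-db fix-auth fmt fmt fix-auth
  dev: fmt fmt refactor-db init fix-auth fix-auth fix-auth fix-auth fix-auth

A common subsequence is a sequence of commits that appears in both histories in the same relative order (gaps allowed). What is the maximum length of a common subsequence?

Pick fmt (main #1, dev #1); then fmt (main #2, dev #2); then refactor-db (main #3, dev #3); then fix-auth (main #5, dev #8); then fix-auth (main #8, dev #9); all 5 commits appear in both, in order. Since dp[8][9] = 5, nothing longer is possible.

5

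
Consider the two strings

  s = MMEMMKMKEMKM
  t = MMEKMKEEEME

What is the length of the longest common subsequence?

8

One common subsequence of length 8: M (s #1, t #1), then M (s #2, t #2), then E (s #3, t #3), then K (s #6, t #4), then M (s #7, t #5), then K (s #8, t #6), then E (s #9, t #9), then M (s #10, t #10). Since dp[12][11] = 8, nothing longer is possible.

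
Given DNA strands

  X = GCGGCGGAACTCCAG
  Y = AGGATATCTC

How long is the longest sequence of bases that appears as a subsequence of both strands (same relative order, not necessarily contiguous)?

7

Taking G [6,2], then G [7,3], then A [8,4], then A [9,6], then C [10,8], then T [11,9], then C [13,10] gives a common subsequence of length 7. Since dp[15][10] = 7, nothing longer is possible.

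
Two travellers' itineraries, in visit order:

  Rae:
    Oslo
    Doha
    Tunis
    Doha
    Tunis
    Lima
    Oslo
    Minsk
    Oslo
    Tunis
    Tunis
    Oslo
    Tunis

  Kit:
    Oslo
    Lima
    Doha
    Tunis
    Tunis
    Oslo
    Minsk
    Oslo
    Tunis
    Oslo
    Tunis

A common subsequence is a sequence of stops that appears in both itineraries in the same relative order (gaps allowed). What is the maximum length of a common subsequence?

10

One common subsequence of length 10: Oslo at Rae[1]=Kit[1] → Doha at Rae[2]=Kit[3] → Tunis at Rae[3]=Kit[4] → Tunis at Rae[5]=Kit[5] → Oslo at Rae[7]=Kit[6] → Minsk at Rae[8]=Kit[7] → Oslo at Rae[9]=Kit[8] → Tunis at Rae[11]=Kit[9] → Oslo at Rae[12]=Kit[10] → Tunis at Rae[13]=Kit[11], and the DP table's final entry dp[13][11] is also 10, so no common subsequence is longer.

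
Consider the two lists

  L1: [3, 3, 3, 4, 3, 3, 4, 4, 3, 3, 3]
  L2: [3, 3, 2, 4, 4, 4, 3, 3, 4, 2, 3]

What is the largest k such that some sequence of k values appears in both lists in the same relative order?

8

Let dp[i][j] be the LCS length of the first i values of L1 and the first j values of L2. dp[i][j] = dp[i-1][j-1]+1 when the i-th and j-th values match, else max(dp[i-1][j], dp[i][j-1]).
    ·  3  3  2  4  4  4  3  3  4  2  3
 ·  0  0  0  0  0  0  0  0  0  0  0  0
 3  0  1  1  1  1  1  1  1  1  1  1  1
 3  0  1  2  2  2  2  2  2  2  2  2  2
 3  0  1  2  2  2  2  2  3  3  3  3  3
 4  0  1  2  2  3  3  3  3  3  4  4  4
 3  0  1  2  2  3  3  3  4  4  4  4  5
 3  0  1  2  2  3  3  3  4  5  5  5  5
 4  0  1  2  2  3  4  4  4  5  6  6  6
 4  0  1  2  2  3  4  5  5  5  6  6  6
 3  0  1  2  2  3  4  5  6  6  6  6  7
 3  0  1  2  2  3  4  5  6  7  7  7  7
 3  0  1  2  2  3  4  5  6  7  7  7  8
dp[11][11] = 8. One LCS (by backtracking along matches): 3, 3, 4, 4, 4, 3, 3, 3.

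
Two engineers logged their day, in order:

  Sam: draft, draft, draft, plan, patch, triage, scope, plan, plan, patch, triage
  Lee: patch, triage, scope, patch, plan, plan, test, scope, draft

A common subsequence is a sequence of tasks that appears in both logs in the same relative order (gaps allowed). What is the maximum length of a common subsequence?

One common subsequence of length 5: patch (Sam #5, Lee #1) → triage (Sam #6, Lee #2) → scope (Sam #7, Lee #3) → plan (Sam #8, Lee #5) → plan (Sam #9, Lee #6). The LCS DP gives dp[11][9] = 5, so this is optimal.

5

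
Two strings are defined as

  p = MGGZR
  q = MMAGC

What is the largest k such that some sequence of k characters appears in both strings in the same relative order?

Match M (p #1, q #2), then G (p #2, q #4) — 2 characters in the same relative order in both, and the DP table's final entry dp[5][5] is also 2, so no common subsequence is longer.

2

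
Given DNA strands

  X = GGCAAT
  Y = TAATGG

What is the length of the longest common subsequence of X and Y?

Let dp[i][j] be the LCS length of the first i bases of X and the first j bases of Y. dp[i][j] = dp[i-1][j-1]+1 when the i-th and j-th bases match, else max(dp[i-1][j], dp[i][j-1]).
    ·  T  A  A  T  G  G
 ·  0  0  0  0  0  0  0
 G  0  0  0  0  0  1  1
 G  0  0  0  0  0  1  2
 C  0  0  0  0  0  1  2
 A  0  0  1  1  1  1  2
 A  0  0  1  2  2  2  2
 T  0  1  1  2  3  3  3
dp[6][6] = 3. One LCS (by backtracking along matches): AAT.

3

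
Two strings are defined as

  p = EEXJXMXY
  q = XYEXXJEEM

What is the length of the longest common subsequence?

Let dp[i][j] be the LCS length of the first i characters of p and the first j characters of q. dp[i][j] = dp[i-1][j-1]+1 when the i-th and j-th characters match, else max(dp[i-1][j], dp[i][j-1]).
    ·  X  Y  E  X  X  J  E  E  M
 ·  0  0  0  0  0  0  0  0  0  0
 E  0  0  0  1  1  1  1  1  1  1
 E  0  0  0  1  1  1  1  2  2  2
 X  0  1  1  1  2  2  2  2  2  2
 J  0  1  1  1  2  2  3  3  3  3
 X  0  1  1  1  2  3  3  3  3  3
 M  0  1  1  1  2  3  3  3  3  4
 X  0  1  1  1  2  3  3  3  3  4
 Y  0  1  2  2  2  3  3  3  3  4
dp[8][9] = 4. One LCS (by backtracking along matches): EXJM.

4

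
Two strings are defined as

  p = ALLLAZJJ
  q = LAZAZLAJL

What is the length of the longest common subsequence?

4

Let dp[i][j] be the LCS length of the first i characters of p and the first j characters of q. dp[i][j] = dp[i-1][j-1]+1 when the i-th and j-th characters match, else max(dp[i-1][j], dp[i][j-1]).
    ·  L  A  Z  A  Z  L  A  J  L
 ·  0  0  0  0  0  0  0  0  0  0
 A  0  0  1  1  1  1  1  1  1  1
 L  0  1  1  1  1  1  2  2  2  2
 L  0  1  1  1  1  1  2  2  2  3
 L  0  1  1  1  1  1  2  2  2  3
 A  0  1  2  2  2  2  2  3  3  3
 Z  0  1  2  3  3  3  3  3  3  3
 J  0  1  2  3  3  3  3  3  4  4
 J  0  1  2  3  3  3  3  3  4  4
dp[8][9] = 4. One LCS (by backtracking along matches): ALAJ.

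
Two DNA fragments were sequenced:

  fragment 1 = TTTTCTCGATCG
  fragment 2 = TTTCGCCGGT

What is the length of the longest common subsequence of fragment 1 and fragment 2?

One common subsequence of length 7: T at fragment 1[1]=fragment 2[1], then T at fragment 1[2]=fragment 2[2], then T at fragment 1[3]=fragment 2[3], then C at fragment 1[5]=fragment 2[6], then C at fragment 1[7]=fragment 2[7], then G at fragment 1[8]=fragment 2[9], then T at fragment 1[10]=fragment 2[10]. dp[12][10] = 7 confirms this is the maximum.

7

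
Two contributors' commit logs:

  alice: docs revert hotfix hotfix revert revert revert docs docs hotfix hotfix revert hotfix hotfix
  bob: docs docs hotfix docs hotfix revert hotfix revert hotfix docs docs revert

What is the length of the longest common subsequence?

8

Match docs [1,2] → hotfix [3,3] → hotfix [4,5] → revert [5,6] → revert [6,8] → docs [8,10] → docs [9,11] → revert [12,12] — 8 commits in the same relative order in both. dp[14][12] = 8 confirms this is the maximum.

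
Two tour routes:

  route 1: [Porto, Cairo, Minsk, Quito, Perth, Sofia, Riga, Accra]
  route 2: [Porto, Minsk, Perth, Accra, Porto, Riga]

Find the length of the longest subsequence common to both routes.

4

Taking Porto (route 1 #1, route 2 #1), then Minsk (route 1 #3, route 2 #2), then Perth (route 1 #5, route 2 #3), then Riga (route 1 #7, route 2 #6) gives a common subsequence of length 4, and the DP table's final entry dp[8][6] is also 4, so no common subsequence is longer.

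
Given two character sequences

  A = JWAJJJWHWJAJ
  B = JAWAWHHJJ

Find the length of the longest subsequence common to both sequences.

Let dp[i][j] be the LCS length of the first i characters of A and the first j characters of B. dp[i][j] = dp[i-1][j-1]+1 when the i-th and j-th characters match, else max(dp[i-1][j], dp[i][j-1]).
    ·  J  A  W  A  W  H  H  J  J
 ·  0  0  0  0  0  0  0  0  0  0
 J  0  1  1  1  1  1  1  1  1  1
 W  0  1  1  2  2  2  2  2  2  2
 A  0  1  2  2  3  3  3  3  3  3
 J  0  1  2  2  3  3  3  3  4  4
 J  0  1  2  2  3  3  3  3  4  5
 J  0  1  2  2  3  3  3  3  4  5
 W  0  1  2  3  3  4  4  4  4  5
 H  0  1  2  3  3  4  5  5  5  5
 W  0  1  2  3  3  4  5  5  5  5
 J  0  1  2  3  3  4  5  5  6  6
 A  0  1  2  3  4  4  5  5  6  6
 J  0  1  2  3  4  4  5  5  6  7
dp[12][9] = 7. One LCS (by backtracking along matches): JWAWHJJ.

7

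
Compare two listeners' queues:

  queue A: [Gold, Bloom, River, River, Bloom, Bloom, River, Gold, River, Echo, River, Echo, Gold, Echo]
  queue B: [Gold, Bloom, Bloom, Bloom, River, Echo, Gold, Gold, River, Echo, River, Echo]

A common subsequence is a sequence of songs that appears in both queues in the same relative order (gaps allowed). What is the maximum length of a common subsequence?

10

One common subsequence of length 10: Gold (queue A #1, queue B #1), then Bloom (queue A #2, queue B #2), then Bloom (queue A #5, queue B #3), then Bloom (queue A #6, queue B #4), then River (queue A #7, queue B #5), then Gold (queue A #8, queue B #8), then River (queue A #9, queue B #9), then Echo (queue A #10, queue B #10), then River (queue A #11, queue B #11), then Echo (queue A #14, queue B #12). The LCS DP gives dp[14][12] = 10, so this is optimal.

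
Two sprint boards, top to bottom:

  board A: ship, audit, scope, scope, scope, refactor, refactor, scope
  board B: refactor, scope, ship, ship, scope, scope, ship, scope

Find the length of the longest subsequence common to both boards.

One common subsequence of length 4: ship (board A #1, board B #4); then scope (board A #3, board B #5); then scope (board A #4, board B #6); then scope (board A #8, board B #8). Since dp[8][8] = 4, nothing longer is possible.

4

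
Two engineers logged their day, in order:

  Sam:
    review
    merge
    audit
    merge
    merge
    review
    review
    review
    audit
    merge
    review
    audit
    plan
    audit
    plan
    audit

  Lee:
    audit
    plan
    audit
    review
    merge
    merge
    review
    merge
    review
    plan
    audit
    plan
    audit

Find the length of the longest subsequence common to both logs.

10

Taking review at Sam[1]=Lee[4], then merge at Sam[4]=Lee[5], then merge at Sam[5]=Lee[6], then review at Sam[8]=Lee[7], then merge at Sam[10]=Lee[8], then review at Sam[11]=Lee[9], then plan at Sam[13]=Lee[10], then audit at Sam[14]=Lee[11], then plan at Sam[15]=Lee[12], then audit at Sam[16]=Lee[13] gives a common subsequence of length 10. Since dp[16][13] = 10, nothing longer is possible.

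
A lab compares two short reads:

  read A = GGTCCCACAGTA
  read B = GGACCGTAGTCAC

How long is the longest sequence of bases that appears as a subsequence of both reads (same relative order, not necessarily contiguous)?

8

Taking G [1,1], then G [2,2], then C [4,4], then C [5,5], then A [9,8], then G [10,9], then T [11,10], then A [12,12] gives a common subsequence of length 8. The LCS DP gives dp[12][13] = 8, so this is optimal.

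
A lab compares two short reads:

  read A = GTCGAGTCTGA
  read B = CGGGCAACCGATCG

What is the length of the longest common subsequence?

7

Taking G [1,4] → C [3,9] → G [4,10] → A [5,11] → T [7,12] → C [8,13] → G [10,14] gives a common subsequence of length 7. The LCS DP gives dp[11][14] = 7, so this is optimal.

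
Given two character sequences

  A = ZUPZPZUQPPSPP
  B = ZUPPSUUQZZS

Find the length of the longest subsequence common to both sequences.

7

Let dp[i][j] be the LCS length of the first i characters of A and the first j characters of B. dp[i][j] = dp[i-1][j-1]+1 when the i-th and j-th characters match, else max(dp[i-1][j], dp[i][j-1]).
    ·  Z  U  P  P  S  U  U  Q  Z  Z  S
 ·  0  0  0  0  0  0  0  0  0  0  0  0
 Z  0  1  1  1  1  1  1  1  1  1  1  1
 U  0  1  2  2  2  2  2  2  2  2  2  2
 P  0  1  2  3  3  3  3  3  3  3  3  3
 Z  0  1  2  3  3  3  3  3  3  4  4  4
 P  0  1  2  3  4  4  4  4  4  4  4  4
 Z  0  1  2  3  4  4  4  4  4  5  5  5
 U  0  1  2  3  4  4  5  5  5  5  5  5
 Q  0  1  2  3  4  4  5  5  6  6  6  6
 P  0  1  2  3  4  4  5  5  6  6  6  6
 P  0  1  2  3  4  4  5  5  6  6  6  6
 S  0  1  2  3  4  5  5  5  6  6  6  7
 P  0  1  2  3  4  5  5  5  6  6  6  7
 P  0  1  2  3  4  5  5  5  6  6  6  7
dp[13][11] = 7. One LCS (by backtracking along matches): ZUPPUQS.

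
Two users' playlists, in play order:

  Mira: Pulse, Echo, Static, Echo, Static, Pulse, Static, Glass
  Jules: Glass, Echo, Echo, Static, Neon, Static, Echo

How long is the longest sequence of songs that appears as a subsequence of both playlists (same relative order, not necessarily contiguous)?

One common subsequence of length 4: Echo (Mira #2, Jules #2) → Echo (Mira #4, Jules #3) → Static (Mira #5, Jules #4) → Static (Mira #7, Jules #6). dp[8][7] = 4 confirms this is the maximum.

4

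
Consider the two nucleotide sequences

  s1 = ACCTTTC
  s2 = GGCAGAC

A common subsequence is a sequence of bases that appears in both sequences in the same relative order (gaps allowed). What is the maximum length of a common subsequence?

One common subsequence of length 2: A at s1[1]=s2[6], then C at s1[7]=s2[7]. The LCS DP gives dp[7][7] = 2, so this is optimal.

2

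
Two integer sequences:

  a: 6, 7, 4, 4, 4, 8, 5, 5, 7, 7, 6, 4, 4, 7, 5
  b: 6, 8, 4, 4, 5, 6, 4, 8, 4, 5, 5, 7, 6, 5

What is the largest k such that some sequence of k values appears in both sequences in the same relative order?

Pick 6 (a #1, b #1), then 4 (a #3, b #3), then 4 (a #4, b #4), then 4 (a #5, b #7), then 8 (a #6, b #8), then 5 (a #7, b #10), then 5 (a #8, b #11), then 7 (a #10, b #12), then 6 (a #11, b #13), then 5 (a #15, b #14); all 10 values appear in both, in order, and the DP table's final entry dp[15][14] is also 10, so no common subsequence is longer.

10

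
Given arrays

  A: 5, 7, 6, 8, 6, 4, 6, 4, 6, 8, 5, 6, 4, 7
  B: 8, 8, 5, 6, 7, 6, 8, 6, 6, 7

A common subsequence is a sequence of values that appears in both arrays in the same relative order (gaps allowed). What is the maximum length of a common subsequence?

7

Let dp[i][j] be the LCS length of the first i values of A and the first j values of B. dp[i][j] = dp[i-1][j-1]+1 when the i-th and j-th values match, else max(dp[i-1][j], dp[i][j-1]).
    ·  8  8  5  6  7  6  8  6  6  7
 ·  0  0  0  0  0  0  0  0  0  0  0
 5  0  0  0  1  1  1  1  1  1  1  1
 7  0  0  0  1  1  2  2  2  2  2  2
 6  0  0  0  1  2  2  3  3  3  3  3
 8  0  1  1  1  2  2  3  4  4  4  4
 6  0  1  1  1  2  2  3  4  5  5  5
 4  0  1  1  1  2  2  3  4  5  5  5
 6  0  1  1  1  2  2  3  4  5  6  6
 4  0  1  1  1  2  2  3  4  5  6  6
 6  0  1  1  1  2  2  3  4  5  6  6
 8  0  1  2  2  2  2  3  4  5  6  6
 5  0  1  2  3  3  3  3  4  5  6  6
 6  0  1  2  3  4  4  4  4  5  6  6
 4  0  1  2  3  4  4  4  4  5  6  6
 7  0  1  2  3  4  5  5  5  5  6  7
dp[14][10] = 7. One LCS (by backtracking along matches): 5, 7, 6, 8, 6, 6, 7.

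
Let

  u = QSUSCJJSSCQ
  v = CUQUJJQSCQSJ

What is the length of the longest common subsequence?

7

Let dp[i][j] be the LCS length of the first i characters of u and the first j characters of v. dp[i][j] = dp[i-1][j-1]+1 when the i-th and j-th characters match, else max(dp[i-1][j], dp[i][j-1]).
    ·  C  U  Q  U  J  J  Q  S  C  Q  S  J
 ·  0  0  0  0  0  0  0  0  0  0  0  0  0
 Q  0  0  0  1  1  1  1  1  1  1  1  1  1
 S  0  0  0  1  1  1  1  1  2  2  2  2  2
 U  0  0  1  1  2  2  2  2  2  2  2  2  2
 S  0  0  1  1  2  2  2  2  3  3  3  3  3
 C  0  1  1  1  2  2  2  2  3  4  4  4  4
 J  0  1  1  1  2  3  3  3  3  4  4  4  5
 J  0  1  1  1  2  3  4  4  4  4  4  4  5
 S  0  1  1  1  2  3  4  4  5  5  5  5  5
 S  0  1  1  1  2  3  4  4  5  5  5  6  6
 C  0  1  1  1  2  3  4  4  5  6  6  6  6
 Q  0  1  1  2  2  3  4  5  5  6  7  7  7
dp[11][12] = 7. One LCS (by backtracking along matches): QUJJSCQ.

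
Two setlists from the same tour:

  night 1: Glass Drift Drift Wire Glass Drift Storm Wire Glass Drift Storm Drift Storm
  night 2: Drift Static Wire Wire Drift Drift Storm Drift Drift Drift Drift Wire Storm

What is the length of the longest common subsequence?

Taking Drift [2,1]; then Drift [3,5]; then Drift [6,6]; then Storm [7,7]; then Drift [10,10]; then Drift [12,11]; then Storm [13,13] gives a common subsequence of length 7. The LCS DP gives dp[13][13] = 7, so this is optimal.

7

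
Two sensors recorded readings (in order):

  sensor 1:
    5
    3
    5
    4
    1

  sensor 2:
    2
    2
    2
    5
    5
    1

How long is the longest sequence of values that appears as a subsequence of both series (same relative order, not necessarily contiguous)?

Match 5 (sensor 1 #1, sensor 2 #4), 5 (sensor 1 #3, sensor 2 #5), 1 (sensor 1 #5, sensor 2 #6) — 3 values in the same relative order in both. The LCS DP gives dp[5][6] = 3, so this is optimal.

3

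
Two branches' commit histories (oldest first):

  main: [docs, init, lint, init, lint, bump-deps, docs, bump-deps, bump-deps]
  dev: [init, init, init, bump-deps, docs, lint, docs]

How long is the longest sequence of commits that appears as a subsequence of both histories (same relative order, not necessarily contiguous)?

Pick init (main #2, dev #2), then init (main #4, dev #3), then lint (main #5, dev #6), then docs (main #7, dev #7); all 4 commits appear in both, in order. The LCS DP gives dp[9][7] = 4, so this is optimal.

4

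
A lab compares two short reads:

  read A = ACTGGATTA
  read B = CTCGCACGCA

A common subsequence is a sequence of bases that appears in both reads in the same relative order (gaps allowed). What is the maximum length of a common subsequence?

5

Let dp[i][j] be the LCS length of the first i bases of read A and the first j bases of read B. dp[i][j] = dp[i-1][j-1]+1 when the i-th and j-th bases match, else max(dp[i-1][j], dp[i][j-1]).
    ·  C  T  C  G  C  A  C  G  C  A
 ·  0  0  0  0  0  0  0  0  0  0  0
 A  0  0  0  0  0  0  1  1  1  1  1
 C  0  1  1  1  1  1  1  2  2  2  2
 T  0  1  2  2  2  2  2  2  2  2  2
 G  0  1  2  2  3  3  3  3  3  3  3
 G  0  1  2  2  3  3  3  3  4  4  4
 A  0  1  2  2  3  3  4  4  4  4  5
 T  0  1  2  2  3  3  4  4  4  4  5
 T  0  1  2  2  3  3  4  4  4  4  5
 A  0  1  2  2  3  3  4  4  4  4  5
dp[9][10] = 5. One LCS (by backtracking along matches): CTGGA.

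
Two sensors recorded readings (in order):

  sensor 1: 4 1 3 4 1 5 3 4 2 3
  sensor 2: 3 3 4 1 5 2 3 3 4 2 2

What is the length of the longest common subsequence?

7

Taking 3 (sensor 1 #3, sensor 2 #2); then 4 (sensor 1 #4, sensor 2 #3); then 1 (sensor 1 #5, sensor 2 #4); then 5 (sensor 1 #6, sensor 2 #5); then 3 (sensor 1 #7, sensor 2 #8); then 4 (sensor 1 #8, sensor 2 #9); then 2 (sensor 1 #9, sensor 2 #11) gives a common subsequence of length 7. The LCS DP gives dp[10][11] = 7, so this is optimal.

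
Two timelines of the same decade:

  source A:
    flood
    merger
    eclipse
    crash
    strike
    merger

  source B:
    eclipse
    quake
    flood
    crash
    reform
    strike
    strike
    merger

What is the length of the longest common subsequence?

Match flood (source A #1, source B #3) → crash (source A #4, source B #4) → strike (source A #5, source B #7) → merger (source A #6, source B #8) — 4 events in the same relative order in both. Since dp[6][8] = 4, nothing longer is possible.

4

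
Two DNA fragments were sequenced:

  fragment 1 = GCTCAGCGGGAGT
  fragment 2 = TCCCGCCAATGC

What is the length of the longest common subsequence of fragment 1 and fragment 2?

6

Pick G (fragment 1 #1, fragment 2 #5) → C (fragment 1 #2, fragment 2 #6) → C (fragment 1 #4, fragment 2 #7) → A (fragment 1 #5, fragment 2 #9) → G (fragment 1 #6, fragment 2 #11) → C (fragment 1 #7, fragment 2 #12); all 6 bases appear in both, in order. Since dp[13][12] = 6, nothing longer is possible.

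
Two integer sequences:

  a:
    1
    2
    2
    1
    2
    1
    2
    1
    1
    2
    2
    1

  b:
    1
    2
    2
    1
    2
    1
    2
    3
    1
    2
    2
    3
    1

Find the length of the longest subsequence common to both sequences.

11

Taking 1 (a #1, b #1) → 2 (a #2, b #2) → 2 (a #3, b #3) → 1 (a #4, b #4) → 2 (a #5, b #5) → 1 (a #6, b #6) → 2 (a #7, b #7) → 1 (a #9, b #9) → 2 (a #10, b #10) → 2 (a #11, b #11) → 1 (a #12, b #13) gives a common subsequence of length 11. Since dp[12][13] = 11, nothing longer is possible.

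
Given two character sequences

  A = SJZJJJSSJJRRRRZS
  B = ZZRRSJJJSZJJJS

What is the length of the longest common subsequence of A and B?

Taking S [1,5], J [2,6], J [4,7], J [5,8], J [6,11], J [9,12], J [10,13], S [16,14] gives a common subsequence of length 8, and the DP table's final entry dp[16][14] is also 8, so no common subsequence is longer.

8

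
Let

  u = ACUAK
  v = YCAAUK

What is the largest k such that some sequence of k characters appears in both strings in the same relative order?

3

Pick A (u #1, v #4), then U (u #3, v #5), then K (u #5, v #6); all 3 characters appear in both, in order. dp[5][6] = 3 confirms this is the maximum.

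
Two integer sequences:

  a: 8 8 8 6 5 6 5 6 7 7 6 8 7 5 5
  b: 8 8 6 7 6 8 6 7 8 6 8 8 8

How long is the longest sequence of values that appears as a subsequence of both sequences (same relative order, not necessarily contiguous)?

Taking 8 [2,1], then 8 [3,2], then 6 [4,3], then 6 [6,5], then 6 [8,7], then 7 [9,8], then 6 [11,10], then 8 [12,13] gives a common subsequence of length 8. Since dp[15][13] = 8, nothing longer is possible.

8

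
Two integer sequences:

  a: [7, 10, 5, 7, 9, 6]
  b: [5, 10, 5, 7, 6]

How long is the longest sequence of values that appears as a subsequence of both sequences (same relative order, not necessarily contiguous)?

4

Let dp[i][j] be the LCS length of the first i values of a and the first j values of b. dp[i][j] = dp[i-1][j-1]+1 when the i-th and j-th values match, else max(dp[i-1][j], dp[i][j-1]).
    ·  5 10  5  7  6
 ·  0  0  0  0  0  0
 7  0  0  0  0  1  1
10  0  0  1  1  1  1
 5  0  1  1  2  2  2
 7  0  1  1  2  3  3
 9  0  1  1  2  3  3
 6  0  1  1  2  3  4
dp[6][5] = 4. One LCS (by backtracking along matches): 10, 5, 7, 6.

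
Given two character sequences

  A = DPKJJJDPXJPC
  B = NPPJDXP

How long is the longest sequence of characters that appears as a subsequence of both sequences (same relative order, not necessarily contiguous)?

Let dp[i][j] be the LCS length of the first i characters of A and the first j characters of B. dp[i][j] = dp[i-1][j-1]+1 when the i-th and j-th characters match, else max(dp[i-1][j], dp[i][j-1]).
    ·  N  P  P  J  D  X  P
 ·  0  0  0  0  0  0  0  0
 D  0  0  0  0  0  1  1  1
 P  0  0  1  1  1  1  1  2
 K  0  0  1  1  1  1  1  2
 J  0  0  1  1  2  2  2  2
 J  0  0  1  1  2  2  2  2
 J  0  0  1  1  2  2  2  2
 D  0  0  1  1  2  3  3  3
 P  0  0  1  2  2  3  3  4
 X  0  0  1  2  2  3  4  4
 J  0  0  1  2  3  3  4  4
 P  0  0  1  2  3  3  4  5
 C  0  0  1  2  3  3  4  5
dp[12][7] = 5. One LCS (by backtracking along matches): PJDXP.

5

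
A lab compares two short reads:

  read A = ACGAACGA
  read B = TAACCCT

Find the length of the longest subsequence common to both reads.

Match A (read A #1, read B #3) → C (read A #2, read B #5) → C (read A #6, read B #6) — 3 bases in the same relative order in both. Since dp[8][7] = 3, nothing longer is possible.

3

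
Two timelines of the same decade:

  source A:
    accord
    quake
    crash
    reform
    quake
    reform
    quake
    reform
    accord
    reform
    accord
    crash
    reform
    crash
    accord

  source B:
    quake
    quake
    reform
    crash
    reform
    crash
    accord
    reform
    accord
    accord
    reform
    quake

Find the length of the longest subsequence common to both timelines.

8

Match quake [2,1] → quake [5,2] → reform [6,3] → reform [8,5] → accord [9,7] → reform [10,8] → accord [11,10] → reform [13,11] — 8 events in the same relative order in both. Since dp[15][12] = 8, nothing longer is possible.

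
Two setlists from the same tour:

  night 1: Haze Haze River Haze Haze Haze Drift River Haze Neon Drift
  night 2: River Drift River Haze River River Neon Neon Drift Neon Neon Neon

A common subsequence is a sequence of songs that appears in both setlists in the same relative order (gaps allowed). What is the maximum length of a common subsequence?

Taking River at night 1[3]=night 2[1], Drift at night 1[7]=night 2[2], River at night 1[8]=night 2[3], Haze at night 1[9]=night 2[4], Neon at night 1[10]=night 2[8], Drift at night 1[11]=night 2[9] gives a common subsequence of length 6. Since dp[11][12] = 6, nothing longer is possible.

6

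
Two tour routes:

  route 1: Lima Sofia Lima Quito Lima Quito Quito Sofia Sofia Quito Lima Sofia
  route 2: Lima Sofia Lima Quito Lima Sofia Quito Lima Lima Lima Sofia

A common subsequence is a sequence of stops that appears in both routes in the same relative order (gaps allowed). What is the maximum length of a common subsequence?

9

One common subsequence of length 9: Lima (route 1 #1, route 2 #1), then Sofia (route 1 #2, route 2 #2), then Lima (route 1 #3, route 2 #3), then Quito (route 1 #4, route 2 #4), then Lima (route 1 #5, route 2 #5), then Sofia (route 1 #9, route 2 #6), then Quito (route 1 #10, route 2 #7), then Lima (route 1 #11, route 2 #10), then Sofia (route 1 #12, route 2 #11), and the DP table's final entry dp[12][11] is also 9, so no common subsequence is longer.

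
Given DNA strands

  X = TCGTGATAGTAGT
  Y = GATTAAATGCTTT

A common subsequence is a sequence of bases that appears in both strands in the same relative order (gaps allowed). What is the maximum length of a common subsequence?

7

One common subsequence of length 7: T [1,3]; then T [4,4]; then A [6,7]; then T [7,8]; then G [9,9]; then T [10,12]; then T [13,13], and the DP table's final entry dp[13][13] is also 7, so no common subsequence is longer.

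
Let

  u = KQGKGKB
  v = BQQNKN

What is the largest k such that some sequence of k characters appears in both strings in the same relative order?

2

Pick Q at u[2]=v[3], K at u[4]=v[5]; all 2 characters appear in both, in order. dp[7][6] = 2 confirms this is the maximum.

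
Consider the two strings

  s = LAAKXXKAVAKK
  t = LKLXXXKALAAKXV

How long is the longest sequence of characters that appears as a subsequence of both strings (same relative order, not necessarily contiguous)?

8

Match L at s[1]=t[1]; then K at s[4]=t[2]; then X at s[5]=t[5]; then X at s[6]=t[6]; then K at s[7]=t[7]; then A at s[8]=t[10]; then A at s[10]=t[11]; then K at s[11]=t[12] — 8 characters in the same relative order in both. The LCS DP gives dp[12][14] = 8, so this is optimal.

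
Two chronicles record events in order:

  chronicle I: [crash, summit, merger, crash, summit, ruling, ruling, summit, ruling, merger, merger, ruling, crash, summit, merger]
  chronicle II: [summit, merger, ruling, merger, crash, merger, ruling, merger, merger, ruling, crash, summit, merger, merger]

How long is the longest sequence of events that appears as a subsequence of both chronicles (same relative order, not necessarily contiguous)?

10

Taking summit (chronicle I #2, chronicle II #1); then merger (chronicle I #3, chronicle II #4); then crash (chronicle I #4, chronicle II #5); then ruling (chronicle I #9, chronicle II #7); then merger (chronicle I #10, chronicle II #8); then merger (chronicle I #11, chronicle II #9); then ruling (chronicle I #12, chronicle II #10); then crash (chronicle I #13, chronicle II #11); then summit (chronicle I #14, chronicle II #12); then merger (chronicle I #15, chronicle II #14) gives a common subsequence of length 10. The LCS DP gives dp[15][14] = 10, so this is optimal.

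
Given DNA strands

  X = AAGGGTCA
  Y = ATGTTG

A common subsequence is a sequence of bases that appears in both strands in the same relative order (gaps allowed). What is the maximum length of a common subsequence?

Let dp[i][j] be the LCS length of the first i bases of X and the first j bases of Y. dp[i][j] = dp[i-1][j-1]+1 when the i-th and j-th bases match, else max(dp[i-1][j], dp[i][j-1]).
    ·  A  T  G  T  T  G
 ·  0  0  0  0  0  0  0
 A  0  1  1  1  1  1  1
 A  0  1  1  1  1  1  1
 G  0  1  1  2  2  2  2
 G  0  1  1  2  2  2  3
 G  0  1  1  2  2  2  3
 T  0  1  2  2  3  3  3
 C  0  1  2  2  3  3  3
 A  0  1  2  2  3  3  3
dp[8][6] = 3. One LCS (by backtracking along matches): AGG.

3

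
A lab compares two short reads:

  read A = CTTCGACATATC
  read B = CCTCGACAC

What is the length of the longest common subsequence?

8

Let dp[i][j] be the LCS length of the first i bases of read A and the first j bases of read B. dp[i][j] = dp[i-1][j-1]+1 when the i-th and j-th bases match, else max(dp[i-1][j], dp[i][j-1]).
    ·  C  C  T  C  G  A  C  A  C
 ·  0  0  0  0  0  0  0  0  0  0
 C  0  1  1  1  1  1  1  1  1  1
 T  0  1  1  2  2  2  2  2  2  2
 T  0  1  1  2  2  2  2  2  2  2
 C  0  1  2  2  3  3  3  3  3  3
 G  0  1  2  2  3  4  4  4  4  4
 A  0  1  2  2  3  4  5  5  5  5
 C  0  1  2  2  3  4  5  6  6  6
 A  0  1  2  2  3  4  5  6  7  7
 T  0  1  2  3  3  4  5  6  7  7
 A  0  1  2  3  3  4  5  6  7  7
 T  0  1  2  3  3  4  5  6  7  7
 C  0  1  2  3  4  4  5  6  7  8
dp[12][9] = 8. One LCS (by backtracking along matches): CTCGACAC.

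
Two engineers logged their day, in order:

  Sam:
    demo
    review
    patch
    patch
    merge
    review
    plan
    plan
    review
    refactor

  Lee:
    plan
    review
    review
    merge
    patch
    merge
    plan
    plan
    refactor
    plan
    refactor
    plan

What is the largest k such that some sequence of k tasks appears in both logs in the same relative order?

Taking review (Sam #2, Lee #3) → patch (Sam #4, Lee #5) → merge (Sam #5, Lee #6) → plan (Sam #7, Lee #8) → plan (Sam #8, Lee #10) → refactor (Sam #10, Lee #11) gives a common subsequence of length 6. The LCS DP gives dp[10][12] = 6, so this is optimal.

6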